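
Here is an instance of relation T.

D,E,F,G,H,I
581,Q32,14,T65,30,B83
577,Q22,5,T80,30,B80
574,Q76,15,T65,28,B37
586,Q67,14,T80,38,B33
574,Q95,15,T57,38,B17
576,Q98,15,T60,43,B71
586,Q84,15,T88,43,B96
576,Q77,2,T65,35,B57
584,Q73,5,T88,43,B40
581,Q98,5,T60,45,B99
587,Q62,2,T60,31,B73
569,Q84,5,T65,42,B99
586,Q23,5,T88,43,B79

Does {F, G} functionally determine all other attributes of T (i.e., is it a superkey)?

Two distinct rows share (F=5, G=T88), so {F, G} does not determine every attribute — not a superkey.

No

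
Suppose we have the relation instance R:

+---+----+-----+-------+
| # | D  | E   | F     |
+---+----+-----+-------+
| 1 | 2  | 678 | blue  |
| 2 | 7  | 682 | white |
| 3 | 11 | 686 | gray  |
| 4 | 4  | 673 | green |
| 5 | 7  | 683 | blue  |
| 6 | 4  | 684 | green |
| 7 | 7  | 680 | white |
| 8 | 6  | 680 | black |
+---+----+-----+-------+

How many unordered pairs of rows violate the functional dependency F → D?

F=blue: violating pairs (1,5) — 1 pair.
F=white: all 2 rows agree on D — 0 pairs.
F=green: all 2 rows agree on D — 0 pairs.

1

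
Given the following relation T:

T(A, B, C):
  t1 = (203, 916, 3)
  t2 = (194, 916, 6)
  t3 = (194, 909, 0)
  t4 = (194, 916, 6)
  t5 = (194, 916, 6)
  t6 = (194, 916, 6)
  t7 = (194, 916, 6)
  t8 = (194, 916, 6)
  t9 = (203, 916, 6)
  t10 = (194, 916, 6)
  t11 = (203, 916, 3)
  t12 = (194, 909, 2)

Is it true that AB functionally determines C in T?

No

(A=203, B=916): rows 1, 9, 11 → C takes values {3, 6} — violation
(A=194, B=916): rows 2, 4, 5, 6, 7, 8, 10 → C = 6, 6, 6, 6, 6, 6, 6 ✓
(A=194, B=909): rows 3, 12 → C takes values {0, 2} — violation
Two rows agree on AB but differ on C, so AB → C does not hold.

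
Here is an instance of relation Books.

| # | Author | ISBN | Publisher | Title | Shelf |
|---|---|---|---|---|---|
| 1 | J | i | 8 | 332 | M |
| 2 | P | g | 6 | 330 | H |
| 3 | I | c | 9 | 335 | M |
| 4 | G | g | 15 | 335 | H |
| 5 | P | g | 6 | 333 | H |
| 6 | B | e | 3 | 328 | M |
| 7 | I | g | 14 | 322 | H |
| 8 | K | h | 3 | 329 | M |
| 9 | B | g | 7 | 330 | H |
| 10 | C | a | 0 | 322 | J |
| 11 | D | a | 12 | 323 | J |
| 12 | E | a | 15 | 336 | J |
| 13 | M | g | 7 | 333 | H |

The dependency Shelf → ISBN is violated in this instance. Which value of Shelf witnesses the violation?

M

Shelf=M: rows 1, 3, 6, 8 → ISBN takes values {i, c, e, h} — violation
Shelf=H: rows 2, 4, 5, 7, 9, 13 → ISBN = g, g, g, g, g, g ✓
Shelf=J: rows 10, 11, 12 → ISBN = a, a, a ✓
The only Shelf value with inconsistent ISBN is Shelf=M.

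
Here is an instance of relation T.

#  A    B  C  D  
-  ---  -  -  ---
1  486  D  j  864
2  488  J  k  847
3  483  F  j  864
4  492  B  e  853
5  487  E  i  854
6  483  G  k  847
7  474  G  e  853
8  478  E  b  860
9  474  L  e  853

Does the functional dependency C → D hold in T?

C=j: rows 1, 3 → D = 864, 864 ✓
C=k: rows 2, 6 → D = 847, 847 ✓
C=e: rows 4, 7, 9 → D = 853, 853, 853 ✓
C=i: row 5 → D = 854 ✓
C=b: row 8 → D = 860 ✓
Every C value is associated with a single D value, so C → D holds.

Yes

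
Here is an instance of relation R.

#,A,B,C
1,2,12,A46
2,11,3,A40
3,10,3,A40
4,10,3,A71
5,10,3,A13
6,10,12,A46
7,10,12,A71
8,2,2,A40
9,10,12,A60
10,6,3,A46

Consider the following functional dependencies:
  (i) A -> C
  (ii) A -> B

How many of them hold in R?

(i) A -> C: A=2: rows 1, 8 → C takes values {A46, A40} — violation; A=10: rows 3, 4, 5, 6, 7, 9 → C takes values {A40, A71, A13, A46, A60} — violation — fails.
(ii) A -> B: A=2: rows 1, 8 → B takes values {12, 2} — violation; A=10: rows 3, 4, 5, 6, 7, 9 → B takes values {3, 12} — violation — fails.
None of the 2 dependencies hold.

0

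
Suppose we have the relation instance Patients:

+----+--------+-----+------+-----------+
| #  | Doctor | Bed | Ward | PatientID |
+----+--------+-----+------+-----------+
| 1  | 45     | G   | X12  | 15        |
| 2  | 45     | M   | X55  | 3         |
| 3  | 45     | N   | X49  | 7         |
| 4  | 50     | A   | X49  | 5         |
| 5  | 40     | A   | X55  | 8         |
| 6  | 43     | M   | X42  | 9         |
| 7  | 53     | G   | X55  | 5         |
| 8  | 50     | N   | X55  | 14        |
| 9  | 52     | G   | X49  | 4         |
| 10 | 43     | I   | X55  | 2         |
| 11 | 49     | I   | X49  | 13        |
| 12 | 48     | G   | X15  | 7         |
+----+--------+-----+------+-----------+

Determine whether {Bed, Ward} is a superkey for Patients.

Yes

All 12 rows have distinct {Bed, Ward} values, so {Bed, Ward} → (all attributes) holds and {Bed, Ward} is a superkey.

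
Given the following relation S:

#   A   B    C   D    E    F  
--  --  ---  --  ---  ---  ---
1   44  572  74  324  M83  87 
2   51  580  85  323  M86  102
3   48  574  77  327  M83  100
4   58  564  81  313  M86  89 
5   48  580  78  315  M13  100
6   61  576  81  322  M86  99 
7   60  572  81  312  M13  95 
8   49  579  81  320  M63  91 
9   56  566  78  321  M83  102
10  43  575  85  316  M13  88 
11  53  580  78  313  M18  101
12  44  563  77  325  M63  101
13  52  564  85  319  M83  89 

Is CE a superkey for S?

No

Rows 4 and 6 have the same CE value (C=81, E=M86) but are distinct tuples, so CE does not determine every attribute — not a superkey.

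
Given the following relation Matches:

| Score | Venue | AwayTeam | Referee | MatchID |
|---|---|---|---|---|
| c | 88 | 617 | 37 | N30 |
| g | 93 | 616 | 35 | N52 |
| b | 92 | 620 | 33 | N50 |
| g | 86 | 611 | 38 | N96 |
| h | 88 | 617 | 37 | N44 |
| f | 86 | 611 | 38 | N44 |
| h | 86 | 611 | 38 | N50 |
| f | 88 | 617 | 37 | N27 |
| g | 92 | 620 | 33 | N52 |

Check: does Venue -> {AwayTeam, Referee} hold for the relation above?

Yes

Venue=88: 3 rows → {AwayTeam,Referee} = (617, 37), (617, 37), (617, 37) ✓
Venue=93: 1 row → {AwayTeam,Referee} = (616, 35) ✓
Venue=92: 2 rows → {AwayTeam,Referee} = (620, 33), (620, 33) ✓
Venue=86: 3 rows → {AwayTeam,Referee} = (611, 38), (611, 38), (611, 38) ✓
Every Venue value is associated with a single {AwayTeam, Referee} value, so Venue -> {AwayTeam, Referee} holds.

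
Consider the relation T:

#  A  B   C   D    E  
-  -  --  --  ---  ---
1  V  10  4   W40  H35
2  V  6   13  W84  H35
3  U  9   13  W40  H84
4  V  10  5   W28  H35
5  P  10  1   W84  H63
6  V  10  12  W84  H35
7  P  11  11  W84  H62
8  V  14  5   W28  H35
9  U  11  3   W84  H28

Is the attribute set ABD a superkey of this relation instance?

Yes

All 9 rows have distinct ABD values, so ABD → (all attributes) holds and ABD is a superkey.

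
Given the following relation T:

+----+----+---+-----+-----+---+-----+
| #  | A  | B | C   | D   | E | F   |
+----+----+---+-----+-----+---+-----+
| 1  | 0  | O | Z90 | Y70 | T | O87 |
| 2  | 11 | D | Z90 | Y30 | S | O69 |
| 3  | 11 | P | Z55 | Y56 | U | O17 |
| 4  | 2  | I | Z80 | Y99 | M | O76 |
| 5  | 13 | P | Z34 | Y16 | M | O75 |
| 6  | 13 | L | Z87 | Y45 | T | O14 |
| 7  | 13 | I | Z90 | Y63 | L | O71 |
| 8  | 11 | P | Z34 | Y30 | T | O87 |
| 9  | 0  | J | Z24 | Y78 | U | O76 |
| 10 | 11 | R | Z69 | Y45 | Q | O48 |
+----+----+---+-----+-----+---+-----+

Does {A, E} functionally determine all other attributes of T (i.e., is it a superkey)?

Yes

All 10 rows have distinct {A, E} values, so {A, E} → (all attributes) holds and {A, E} is a superkey.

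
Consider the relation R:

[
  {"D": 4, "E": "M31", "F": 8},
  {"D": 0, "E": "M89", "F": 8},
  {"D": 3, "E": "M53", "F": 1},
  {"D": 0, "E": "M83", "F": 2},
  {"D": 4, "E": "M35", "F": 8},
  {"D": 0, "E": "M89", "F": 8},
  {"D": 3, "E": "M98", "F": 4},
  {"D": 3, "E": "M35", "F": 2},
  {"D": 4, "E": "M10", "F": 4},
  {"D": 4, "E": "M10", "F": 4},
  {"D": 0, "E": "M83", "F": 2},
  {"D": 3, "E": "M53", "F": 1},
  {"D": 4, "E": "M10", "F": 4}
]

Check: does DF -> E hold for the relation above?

No

(D=4, F=8): 2 rows → E takes values {M31, M35} — violation
(D=0, F=8): 2 rows → E = M89, M89 ✓
(D=3, F=1): 2 rows → E = M53, M53 ✓
(D=0, F=2): 2 rows → E = M83, M83 ✓
(D=3, F=4): 1 row → E = M98 ✓
(D=3, F=2): 1 row → E = M35 ✓
(D=4, F=4): 3 rows → E = M10, M10, M10 ✓
Two rows agree on DF but differ on E, so DF -> E does not hold.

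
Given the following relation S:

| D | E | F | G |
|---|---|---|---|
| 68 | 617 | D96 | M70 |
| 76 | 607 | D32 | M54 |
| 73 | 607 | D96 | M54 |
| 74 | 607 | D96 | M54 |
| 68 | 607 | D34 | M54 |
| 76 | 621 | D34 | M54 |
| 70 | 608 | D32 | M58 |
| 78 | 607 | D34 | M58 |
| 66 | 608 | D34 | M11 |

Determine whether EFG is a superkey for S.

Two distinct rows share (E=607, F=D96, G=M54), so EFG does not determine every attribute — not a superkey.

No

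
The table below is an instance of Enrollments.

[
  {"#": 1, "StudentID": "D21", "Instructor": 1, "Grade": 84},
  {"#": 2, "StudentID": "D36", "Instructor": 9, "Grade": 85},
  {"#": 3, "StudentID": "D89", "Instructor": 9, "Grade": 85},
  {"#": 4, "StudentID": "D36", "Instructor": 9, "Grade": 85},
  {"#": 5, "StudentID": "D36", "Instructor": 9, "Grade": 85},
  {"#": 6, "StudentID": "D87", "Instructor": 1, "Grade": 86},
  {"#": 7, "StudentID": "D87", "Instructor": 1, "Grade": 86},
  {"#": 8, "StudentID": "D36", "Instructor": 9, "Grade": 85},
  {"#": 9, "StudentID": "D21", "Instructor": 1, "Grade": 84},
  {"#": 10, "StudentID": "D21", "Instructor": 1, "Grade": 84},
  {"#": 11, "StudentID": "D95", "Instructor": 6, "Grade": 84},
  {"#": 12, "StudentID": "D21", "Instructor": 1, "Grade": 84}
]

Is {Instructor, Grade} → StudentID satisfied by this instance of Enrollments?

(Instructor=1, Grade=84): rows 1, 9, 10, 12 → StudentID = D21, D21, D21, D21 ✓
(Instructor=9, Grade=85): rows 2, 3, 4, 5, 8 → StudentID takes values {D36, D89} — violation
(Instructor=1, Grade=86): rows 6, 7 → StudentID = D87, D87 ✓
(Instructor=6, Grade=84): row 11 → StudentID = D95 ✓
Two rows agree on {Instructor, Grade} but differ on StudentID, so {Instructor, Grade} → StudentID does not hold.

No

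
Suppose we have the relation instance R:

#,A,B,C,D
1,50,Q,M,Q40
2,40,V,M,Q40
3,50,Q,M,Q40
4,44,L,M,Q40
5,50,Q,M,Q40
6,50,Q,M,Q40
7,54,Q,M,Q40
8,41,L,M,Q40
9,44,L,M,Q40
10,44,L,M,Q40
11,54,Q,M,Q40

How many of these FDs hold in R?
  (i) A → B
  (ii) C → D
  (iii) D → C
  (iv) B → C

4

(i) A → B: every LHS value maps to a single RHS value — holds.
(ii) C → D: every LHS value maps to a single RHS value — holds.
(iii) D → C: every LHS value maps to a single RHS value — holds.
(iv) B → C: every LHS value maps to a single RHS value — holds.
4 of the 4 dependencies hold.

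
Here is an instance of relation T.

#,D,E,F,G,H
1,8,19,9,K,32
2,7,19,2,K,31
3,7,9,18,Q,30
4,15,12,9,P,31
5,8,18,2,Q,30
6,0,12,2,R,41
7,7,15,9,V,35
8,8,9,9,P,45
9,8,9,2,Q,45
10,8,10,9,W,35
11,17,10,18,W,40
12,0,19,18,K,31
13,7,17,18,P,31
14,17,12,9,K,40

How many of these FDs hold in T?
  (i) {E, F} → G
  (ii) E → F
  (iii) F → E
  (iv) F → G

0

(i) {E, F} → G: (E=12, F=9): rows 4, 14 → G takes values {P, K} — violation — fails.
(ii) E → F: E=19: rows 1, 2, 12 → F takes values {9, 2, 18} — violation; E=9: rows 3, 8, 9 → F takes values {18, 9, 2} — violation; E=12: rows 4, 6, 14 → F takes values {9, 2} — violation; E=10: rows 10, 11 → F takes values {9, 18} — violation — fails.
(iii) F → E: F=9: rows 1, 4, 7, 8, 10, 14 → E takes values {19, 12, 15, 9, 10} — violation; F=2: rows 2, 5, 6, 9 → E takes values {19, 18, 12, 9} — violation; F=18: rows 3, 11, 12, 13 → E takes values {9, 10, 19, 17} — violation — fails.
(iv) F → G: F=9: rows 1, 4, 7, 8, 10, 14 → G takes values {K, P, V, W} — violation; F=2: rows 2, 5, 6, 9 → G takes values {K, Q, R} — violation; F=18: rows 3, 11, 12, 13 → G takes values {Q, W, K, P} — violation — fails.
None of the 4 dependencies hold.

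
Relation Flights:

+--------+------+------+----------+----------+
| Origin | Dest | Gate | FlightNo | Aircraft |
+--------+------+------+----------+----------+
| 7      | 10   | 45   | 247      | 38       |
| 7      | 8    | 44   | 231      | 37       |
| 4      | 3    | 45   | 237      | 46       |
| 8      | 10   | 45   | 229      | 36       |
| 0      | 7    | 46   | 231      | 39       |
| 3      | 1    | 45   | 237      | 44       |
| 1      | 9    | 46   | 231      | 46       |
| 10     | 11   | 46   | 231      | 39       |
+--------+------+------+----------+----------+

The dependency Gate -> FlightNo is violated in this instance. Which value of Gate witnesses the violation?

45

Gate=45: 4 rows → FlightNo takes values {247, 237, 229} — violation
Gate=44: 1 row → FlightNo = 231 ✓
Gate=46: 3 rows → FlightNo = 231, 231, 231 ✓
The only Gate value with inconsistent FlightNo is Gate=45.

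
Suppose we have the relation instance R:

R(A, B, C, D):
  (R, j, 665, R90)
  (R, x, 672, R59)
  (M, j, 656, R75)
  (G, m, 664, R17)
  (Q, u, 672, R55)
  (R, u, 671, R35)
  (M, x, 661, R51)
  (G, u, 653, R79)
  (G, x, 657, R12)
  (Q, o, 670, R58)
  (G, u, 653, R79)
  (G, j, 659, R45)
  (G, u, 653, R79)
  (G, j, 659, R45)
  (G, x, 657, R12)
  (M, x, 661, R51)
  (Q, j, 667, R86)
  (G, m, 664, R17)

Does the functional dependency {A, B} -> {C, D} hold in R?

Yes

(A=R, B=j): 1 row → {C,D} = (665, R90) ✓
(A=R, B=x): 1 row → {C,D} = (672, R59) ✓
(A=M, B=j): 1 row → {C,D} = (656, R75) ✓
(A=G, B=m): 2 rows → {C,D} = (664, R17), (664, R17) ✓
(A=Q, B=u): 1 row → {C,D} = (672, R55) ✓
(A=R, B=u): 1 row → {C,D} = (671, R35) ✓
(A=M, B=x): 2 rows → {C,D} = (661, R51), (661, R51) ✓
(A=G, B=u): 3 rows → {C,D} = (653, R79), (653, R79), (653, R79) ✓
(A=G, B=x): 2 rows → {C,D} = (657, R12), (657, R12) ✓
(A=Q, B=o): 1 row → {C,D} = (670, R58) ✓
(A=G, B=j): 2 rows → {C,D} = (659, R45), (659, R45) ✓
(A=Q, B=j): 1 row → {C,D} = (667, R86) ✓
Every {A, B} value is associated with a single {C, D} value, so {A, B} -> {C, D} holds.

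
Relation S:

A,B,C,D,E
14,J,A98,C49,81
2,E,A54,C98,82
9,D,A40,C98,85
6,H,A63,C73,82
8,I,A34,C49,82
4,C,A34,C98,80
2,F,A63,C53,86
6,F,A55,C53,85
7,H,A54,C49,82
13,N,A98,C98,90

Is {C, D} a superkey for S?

Yes

All 10 rows have distinct {C, D} values, so {C, D} → (all attributes) holds and {C, D} is a superkey.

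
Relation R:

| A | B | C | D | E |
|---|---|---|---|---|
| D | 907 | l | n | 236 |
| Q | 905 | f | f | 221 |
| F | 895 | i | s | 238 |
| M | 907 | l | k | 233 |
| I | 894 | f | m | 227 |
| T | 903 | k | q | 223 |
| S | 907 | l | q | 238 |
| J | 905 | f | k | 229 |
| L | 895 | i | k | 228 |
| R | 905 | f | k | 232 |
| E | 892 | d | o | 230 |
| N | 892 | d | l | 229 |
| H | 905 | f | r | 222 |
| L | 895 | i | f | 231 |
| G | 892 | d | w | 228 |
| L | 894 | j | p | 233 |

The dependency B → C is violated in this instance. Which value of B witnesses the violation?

894

B=907: 3 rows → C = l, l, l ✓
B=905: 4 rows → C = f, f, f, f ✓
B=895: 3 rows → C = i, i, i ✓
B=894: 2 rows → C takes values {f, j} — violation
B=903: 1 row → C = k ✓
B=892: 3 rows → C = d, d, d ✓
The only B value with inconsistent C is B=894.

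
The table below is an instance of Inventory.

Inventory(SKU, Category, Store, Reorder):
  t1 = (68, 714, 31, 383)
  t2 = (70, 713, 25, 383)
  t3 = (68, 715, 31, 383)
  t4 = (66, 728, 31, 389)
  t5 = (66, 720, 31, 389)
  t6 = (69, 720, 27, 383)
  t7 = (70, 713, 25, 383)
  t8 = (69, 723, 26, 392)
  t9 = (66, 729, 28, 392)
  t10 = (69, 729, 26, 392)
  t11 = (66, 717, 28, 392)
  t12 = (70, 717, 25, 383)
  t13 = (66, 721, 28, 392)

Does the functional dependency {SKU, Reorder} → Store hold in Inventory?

Yes

(SKU=68, Reorder=383): rows 1, 3 → Store = 31, 31 ✓
(SKU=70, Reorder=383): rows 2, 7, 12 → Store = 25, 25, 25 ✓
(SKU=66, Reorder=389): rows 4, 5 → Store = 31, 31 ✓
(SKU=69, Reorder=383): row 6 → Store = 27 ✓
(SKU=69, Reorder=392): rows 8, 10 → Store = 26, 26 ✓
(SKU=66, Reorder=392): rows 9, 11, 13 → Store = 28, 28, 28 ✓
Every {SKU, Reorder} value is associated with a single Store value, so {SKU, Reorder} → Store holds.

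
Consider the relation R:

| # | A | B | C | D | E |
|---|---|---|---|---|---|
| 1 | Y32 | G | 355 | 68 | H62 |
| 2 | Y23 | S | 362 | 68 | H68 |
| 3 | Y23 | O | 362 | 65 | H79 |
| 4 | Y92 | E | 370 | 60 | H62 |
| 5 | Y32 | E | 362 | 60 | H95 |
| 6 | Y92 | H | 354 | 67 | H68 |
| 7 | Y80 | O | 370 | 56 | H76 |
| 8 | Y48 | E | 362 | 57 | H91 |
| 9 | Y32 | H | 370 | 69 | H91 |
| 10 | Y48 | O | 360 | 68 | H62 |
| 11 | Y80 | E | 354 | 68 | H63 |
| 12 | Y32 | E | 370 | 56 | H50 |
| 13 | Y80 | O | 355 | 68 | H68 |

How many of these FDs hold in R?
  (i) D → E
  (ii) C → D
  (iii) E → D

0

(i) D → E: D=68: rows 1, 2, 10, 11, 13 → E takes values {H62, H68, H63} — violation; D=60: rows 4, 5 → E takes values {H62, H95} — violation; D=56: rows 7, 12 → E takes values {H76, H50} — violation — fails.
(ii) C → D: C=362: rows 2, 3, 5, 8 → D takes values {68, 65, 60, 57} — violation; C=370: rows 4, 7, 9, 12 → D takes values {60, 56, 69} — violation; C=354: rows 6, 11 → D takes values {67, 68} — violation — fails.
(iii) E → D: E=H62: rows 1, 4, 10 → D takes values {68, 60} — violation; E=H68: rows 2, 6, 13 → D takes values {68, 67} — violation; E=H91: rows 8, 9 → D takes values {57, 69} — violation — fails.
None of the 3 dependencies hold.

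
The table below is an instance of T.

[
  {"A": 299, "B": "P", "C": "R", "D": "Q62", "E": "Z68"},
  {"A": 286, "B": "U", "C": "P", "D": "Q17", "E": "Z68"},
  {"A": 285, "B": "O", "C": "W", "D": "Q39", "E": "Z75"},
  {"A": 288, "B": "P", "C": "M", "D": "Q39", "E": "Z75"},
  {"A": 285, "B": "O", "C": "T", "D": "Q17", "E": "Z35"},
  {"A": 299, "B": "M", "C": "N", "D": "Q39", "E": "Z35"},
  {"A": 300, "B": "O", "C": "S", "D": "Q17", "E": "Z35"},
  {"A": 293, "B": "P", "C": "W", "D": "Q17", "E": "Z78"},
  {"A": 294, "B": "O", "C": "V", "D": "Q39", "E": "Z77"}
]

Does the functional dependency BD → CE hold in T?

(B=P, D=Q62): 1 row → {C,E} = (R, Z68) ✓
(B=U, D=Q17): 1 row → {C,E} = (P, Z68) ✓
(B=O, D=Q39): 2 rows → {C,E} takes values {(W, Z75), (V, Z77)} — violation
(B=P, D=Q39): 1 row → {C,E} = (M, Z75) ✓
(B=O, D=Q17): 2 rows → {C,E} takes values {(T, Z35), (S, Z35)} — violation
(B=M, D=Q39): 1 row → {C,E} = (N, Z35) ✓
(B=P, D=Q17): 1 row → {C,E} = (W, Z78) ✓
Two rows agree on BD but differ on CE, so BD → CE does not hold.

No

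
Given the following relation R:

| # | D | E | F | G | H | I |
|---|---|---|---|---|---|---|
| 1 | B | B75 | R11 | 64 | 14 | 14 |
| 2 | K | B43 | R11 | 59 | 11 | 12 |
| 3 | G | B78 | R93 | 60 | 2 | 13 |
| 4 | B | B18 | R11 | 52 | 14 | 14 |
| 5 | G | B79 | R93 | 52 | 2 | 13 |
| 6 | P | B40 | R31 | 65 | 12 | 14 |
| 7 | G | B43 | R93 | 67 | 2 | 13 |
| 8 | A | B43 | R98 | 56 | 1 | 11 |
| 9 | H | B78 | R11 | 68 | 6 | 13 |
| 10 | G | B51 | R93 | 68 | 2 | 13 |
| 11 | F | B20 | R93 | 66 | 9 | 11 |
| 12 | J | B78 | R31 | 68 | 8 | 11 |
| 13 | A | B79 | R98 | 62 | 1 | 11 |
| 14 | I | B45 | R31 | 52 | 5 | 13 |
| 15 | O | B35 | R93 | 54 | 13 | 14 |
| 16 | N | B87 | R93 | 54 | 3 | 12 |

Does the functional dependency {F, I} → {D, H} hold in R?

Yes

(F=R11, I=14): rows 1, 4 → {D,H} = (B, 14), (B, 14) ✓
(F=R11, I=12): row 2 → {D,H} = (K, 11) ✓
(F=R93, I=13): rows 3, 5, 7, 10 → {D,H} = (G, 2), (G, 2), (G, 2), (G, 2) ✓
(F=R31, I=14): row 6 → {D,H} = (P, 12) ✓
(F=R98, I=11): rows 8, 13 → {D,H} = (A, 1), (A, 1) ✓
(F=R11, I=13): row 9 → {D,H} = (H, 6) ✓
(F=R93, I=11): row 11 → {D,H} = (F, 9) ✓
(F=R31, I=11): row 12 → {D,H} = (J, 8) ✓
(F=R31, I=13): row 14 → {D,H} = (I, 5) ✓
(F=R93, I=14): row 15 → {D,H} = (O, 13) ✓
(F=R93, I=12): row 16 → {D,H} = (N, 3) ✓
Every {F, I} value is associated with a single {D, H} value, so {F, I} → {D, H} holds.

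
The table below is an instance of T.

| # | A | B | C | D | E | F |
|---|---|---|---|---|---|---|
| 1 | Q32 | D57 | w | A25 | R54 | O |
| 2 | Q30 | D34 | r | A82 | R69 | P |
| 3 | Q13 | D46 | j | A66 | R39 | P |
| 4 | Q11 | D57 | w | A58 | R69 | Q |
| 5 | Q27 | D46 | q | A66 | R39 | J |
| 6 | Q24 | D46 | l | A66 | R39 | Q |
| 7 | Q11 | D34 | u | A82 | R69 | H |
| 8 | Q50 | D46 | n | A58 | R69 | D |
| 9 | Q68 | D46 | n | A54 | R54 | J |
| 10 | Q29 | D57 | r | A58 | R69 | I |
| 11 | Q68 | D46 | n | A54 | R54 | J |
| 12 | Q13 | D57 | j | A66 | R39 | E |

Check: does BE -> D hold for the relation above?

Yes

(B=D57, E=R54): row 1 → D = A25 ✓
(B=D34, E=R69): rows 2, 7 → D = A82, A82 ✓
(B=D46, E=R39): rows 3, 5, 6 → D = A66, A66, A66 ✓
(B=D57, E=R69): rows 4, 10 → D = A58, A58 ✓
(B=D46, E=R69): row 8 → D = A58 ✓
(B=D46, E=R54): rows 9, 11 → D = A54, A54 ✓
(B=D57, E=R39): row 12 → D = A66 ✓
Every BE value is associated with a single D value, so BE -> D holds.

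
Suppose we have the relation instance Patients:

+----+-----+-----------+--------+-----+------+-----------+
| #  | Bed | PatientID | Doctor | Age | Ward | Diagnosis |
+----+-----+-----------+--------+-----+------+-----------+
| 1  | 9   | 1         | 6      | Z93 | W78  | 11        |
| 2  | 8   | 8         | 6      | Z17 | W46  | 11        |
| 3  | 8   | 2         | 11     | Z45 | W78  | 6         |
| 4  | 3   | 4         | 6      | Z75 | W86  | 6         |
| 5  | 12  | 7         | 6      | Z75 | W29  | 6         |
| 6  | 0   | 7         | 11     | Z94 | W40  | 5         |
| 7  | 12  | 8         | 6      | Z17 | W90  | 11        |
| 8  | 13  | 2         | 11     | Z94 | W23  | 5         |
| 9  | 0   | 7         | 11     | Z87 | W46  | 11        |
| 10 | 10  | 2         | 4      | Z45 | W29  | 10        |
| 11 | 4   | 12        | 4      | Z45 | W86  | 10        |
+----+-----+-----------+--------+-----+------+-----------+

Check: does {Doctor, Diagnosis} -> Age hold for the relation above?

(Doctor=6, Diagnosis=11): rows 1, 2, 7 → Age takes values {Z93, Z17} — violation
(Doctor=11, Diagnosis=6): row 3 → Age = Z45 ✓
(Doctor=6, Diagnosis=6): rows 4, 5 → Age = Z75, Z75 ✓
(Doctor=11, Diagnosis=5): rows 6, 8 → Age = Z94, Z94 ✓
(Doctor=11, Diagnosis=11): row 9 → Age = Z87 ✓
(Doctor=4, Diagnosis=10): rows 10, 11 → Age = Z45, Z45 ✓
Two rows agree on {Doctor, Diagnosis} but differ on Age, so {Doctor, Diagnosis} -> Age does not hold.

No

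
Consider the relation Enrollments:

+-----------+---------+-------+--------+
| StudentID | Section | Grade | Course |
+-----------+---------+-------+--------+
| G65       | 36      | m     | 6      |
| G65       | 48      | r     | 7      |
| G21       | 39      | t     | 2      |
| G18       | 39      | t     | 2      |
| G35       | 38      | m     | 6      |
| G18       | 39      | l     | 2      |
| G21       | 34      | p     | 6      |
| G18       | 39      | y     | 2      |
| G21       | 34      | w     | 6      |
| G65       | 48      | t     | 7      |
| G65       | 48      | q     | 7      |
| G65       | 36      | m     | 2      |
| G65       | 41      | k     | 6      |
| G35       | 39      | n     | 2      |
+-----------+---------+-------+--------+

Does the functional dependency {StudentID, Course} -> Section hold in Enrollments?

No

(StudentID=G65, Course=6): 2 rows → Section takes values {36, 41} — violation
(StudentID=G65, Course=7): 3 rows → Section = 48, 48, 48 ✓
(StudentID=G21, Course=2): 1 row → Section = 39 ✓
(StudentID=G18, Course=2): 3 rows → Section = 39, 39, 39 ✓
(StudentID=G35, Course=6): 1 row → Section = 38 ✓
(StudentID=G21, Course=6): 2 rows → Section = 34, 34 ✓
(StudentID=G65, Course=2): 1 row → Section = 36 ✓
(StudentID=G35, Course=2): 1 row → Section = 39 ✓
Two rows agree on {StudentID, Course} but differ on Section, so {StudentID, Course} -> Section does not hold.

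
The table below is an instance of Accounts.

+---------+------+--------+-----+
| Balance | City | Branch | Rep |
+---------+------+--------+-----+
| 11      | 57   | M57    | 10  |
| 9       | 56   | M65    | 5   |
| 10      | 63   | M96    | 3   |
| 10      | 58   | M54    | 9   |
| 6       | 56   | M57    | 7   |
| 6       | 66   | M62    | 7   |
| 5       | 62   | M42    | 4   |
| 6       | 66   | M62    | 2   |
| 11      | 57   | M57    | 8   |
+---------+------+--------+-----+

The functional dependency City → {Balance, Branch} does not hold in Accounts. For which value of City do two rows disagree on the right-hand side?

56

City=57: 2 rows → {Balance,Branch} = (11, M57), (11, M57) ✓
City=56: 2 rows → {Balance,Branch} takes values {(9, M65), (6, M57)} — violation
City=63: 1 row → {Balance,Branch} = (10, M96) ✓
City=58: 1 row → {Balance,Branch} = (10, M54) ✓
City=66: 2 rows → {Balance,Branch} = (6, M62), (6, M62) ✓
City=62: 1 row → {Balance,Branch} = (5, M42) ✓
The only City value with inconsistent RHS is City=56.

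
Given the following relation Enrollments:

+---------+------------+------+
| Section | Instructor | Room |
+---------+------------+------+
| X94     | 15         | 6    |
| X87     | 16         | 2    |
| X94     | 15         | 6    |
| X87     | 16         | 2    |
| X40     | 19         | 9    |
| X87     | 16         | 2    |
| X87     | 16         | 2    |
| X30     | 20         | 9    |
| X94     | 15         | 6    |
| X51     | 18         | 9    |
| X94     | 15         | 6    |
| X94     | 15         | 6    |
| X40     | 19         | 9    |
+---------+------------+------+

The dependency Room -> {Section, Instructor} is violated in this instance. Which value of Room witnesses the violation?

Room=6: 5 rows → {Section,Instructor} = (X94, 15), (X94, 15), (X94, 15), (X94, 15), (X94, 15) ✓
Room=2: 4 rows → {Section,Instructor} = (X87, 16), (X87, 16), (X87, 16), (X87, 16) ✓
Room=9: 4 rows → {Section,Instructor} takes values {(X40, 19), (X30, 20), (X51, 18)} — violation
The only Room value with inconsistent RHS is Room=9.

9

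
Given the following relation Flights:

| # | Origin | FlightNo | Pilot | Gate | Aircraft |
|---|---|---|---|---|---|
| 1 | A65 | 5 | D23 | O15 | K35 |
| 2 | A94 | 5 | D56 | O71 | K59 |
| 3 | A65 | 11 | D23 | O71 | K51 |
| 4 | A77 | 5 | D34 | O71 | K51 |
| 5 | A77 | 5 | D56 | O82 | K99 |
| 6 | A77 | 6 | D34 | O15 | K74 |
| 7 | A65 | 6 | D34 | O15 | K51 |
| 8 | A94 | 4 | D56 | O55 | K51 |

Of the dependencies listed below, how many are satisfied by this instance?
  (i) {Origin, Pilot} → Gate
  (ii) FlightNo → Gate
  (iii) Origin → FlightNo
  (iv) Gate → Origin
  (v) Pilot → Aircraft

0

(i) {Origin, Pilot} → Gate: (Origin=A65, Pilot=D23): rows 1, 3 → Gate takes values {O15, O71} — violation; (Origin=A94, Pilot=D56): rows 2, 8 → Gate takes values {O71, O55} — violation; (Origin=A77, Pilot=D34): rows 4, 6 → Gate takes values {O71, O15} — violation — fails.
(ii) FlightNo → Gate: FlightNo=5: rows 1, 2, 4, 5 → Gate takes values {O15, O71, O82} — violation — fails.
(iii) Origin → FlightNo: Origin=A65: rows 1, 3, 7 → FlightNo takes values {5, 11, 6} — violation; Origin=A94: rows 2, 8 → FlightNo takes values {5, 4} — violation; Origin=A77: rows 4, 5, 6 → FlightNo takes values {5, 6} — violation — fails.
(iv) Gate → Origin: Gate=O15: rows 1, 6, 7 → Origin takes values {A65, A77} — violation; Gate=O71: rows 2, 3, 4 → Origin takes values {A94, A65, A77} — violation — fails.
(v) Pilot → Aircraft: Pilot=D23: rows 1, 3 → Aircraft takes values {K35, K51} — violation; Pilot=D56: rows 2, 5, 8 → Aircraft takes values {K59, K99, K51} — violation; Pilot=D34: rows 4, 6, 7 → Aircraft takes values {K51, K74} — violation — fails.
None of the 5 dependencies hold.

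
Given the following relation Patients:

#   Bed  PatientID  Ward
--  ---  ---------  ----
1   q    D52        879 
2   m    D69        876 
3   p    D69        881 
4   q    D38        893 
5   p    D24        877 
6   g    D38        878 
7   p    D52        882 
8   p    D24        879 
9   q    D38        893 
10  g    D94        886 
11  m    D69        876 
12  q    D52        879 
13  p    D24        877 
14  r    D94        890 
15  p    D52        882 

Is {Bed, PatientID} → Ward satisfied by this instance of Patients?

No

(Bed=q, PatientID=D52): rows 1, 12 → Ward = 879, 879 ✓
(Bed=m, PatientID=D69): rows 2, 11 → Ward = 876, 876 ✓
(Bed=p, PatientID=D69): row 3 → Ward = 881 ✓
(Bed=q, PatientID=D38): rows 4, 9 → Ward = 893, 893 ✓
(Bed=p, PatientID=D24): rows 5, 8, 13 → Ward takes values {877, 879} — violation
(Bed=g, PatientID=D38): row 6 → Ward = 878 ✓
(Bed=p, PatientID=D52): rows 7, 15 → Ward = 882, 882 ✓
(Bed=g, PatientID=D94): row 10 → Ward = 886 ✓
(Bed=r, PatientID=D94): row 14 → Ward = 890 ✓
Two rows agree on {Bed, PatientID} but differ on Ward, so {Bed, PatientID} → Ward does not hold.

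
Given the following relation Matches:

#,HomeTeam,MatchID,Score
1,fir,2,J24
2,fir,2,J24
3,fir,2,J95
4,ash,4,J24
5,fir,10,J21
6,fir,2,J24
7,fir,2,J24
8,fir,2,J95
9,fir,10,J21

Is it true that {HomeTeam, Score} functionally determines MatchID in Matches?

(HomeTeam=fir, Score=J24): rows 1, 2, 6, 7 → MatchID = 2, 2, 2, 2 ✓
(HomeTeam=fir, Score=J95): rows 3, 8 → MatchID = 2, 2 ✓
(HomeTeam=ash, Score=J24): row 4 → MatchID = 4 ✓
(HomeTeam=fir, Score=J21): rows 5, 9 → MatchID = 10, 10 ✓
Every {HomeTeam, Score} value is associated with a single MatchID value, so {HomeTeam, Score} -> MatchID holds.

Yes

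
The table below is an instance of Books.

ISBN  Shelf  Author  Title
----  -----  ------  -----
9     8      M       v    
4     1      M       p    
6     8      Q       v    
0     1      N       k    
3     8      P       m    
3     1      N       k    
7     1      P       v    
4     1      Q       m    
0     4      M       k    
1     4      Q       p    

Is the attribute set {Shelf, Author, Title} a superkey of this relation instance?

Two distinct rows share (Shelf=1, Author=N, Title=k), so {Shelf, Author, Title} does not determine every attribute — not a superkey.

No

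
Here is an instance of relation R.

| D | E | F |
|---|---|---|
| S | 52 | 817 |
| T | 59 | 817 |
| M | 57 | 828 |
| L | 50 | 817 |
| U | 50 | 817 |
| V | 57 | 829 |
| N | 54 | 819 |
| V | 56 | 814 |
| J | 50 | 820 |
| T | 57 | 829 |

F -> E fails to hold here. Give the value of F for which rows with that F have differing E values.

817

F=817: 4 rows → E takes values {52, 59, 50} — violation
F=828: 1 row → E = 57 ✓
F=829: 2 rows → E = 57, 57 ✓
F=819: 1 row → E = 54 ✓
F=814: 1 row → E = 56 ✓
F=820: 1 row → E = 50 ✓
The only F value with inconsistent E is F=817.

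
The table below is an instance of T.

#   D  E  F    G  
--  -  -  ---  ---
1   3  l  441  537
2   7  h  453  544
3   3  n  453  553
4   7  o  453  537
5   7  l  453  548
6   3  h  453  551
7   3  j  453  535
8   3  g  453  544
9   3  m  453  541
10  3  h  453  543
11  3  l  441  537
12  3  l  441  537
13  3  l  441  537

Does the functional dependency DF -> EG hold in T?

(D=3, F=441): rows 1, 11, 12, 13 → {E,G} = (l, 537), (l, 537), (l, 537), (l, 537) ✓
(D=7, F=453): rows 2, 4, 5 → {E,G} takes values {(h, 544), (o, 537), (l, 548)} — violation
(D=3, F=453): rows 3, 6, 7, 8, 9, 10 → {E,G} takes values {(n, 553), (h, 551), (j, 535), (g, 544), (m, 541), (h, 543)} — violation
Two rows agree on DF but differ on EG, so DF -> EG does not hold.

No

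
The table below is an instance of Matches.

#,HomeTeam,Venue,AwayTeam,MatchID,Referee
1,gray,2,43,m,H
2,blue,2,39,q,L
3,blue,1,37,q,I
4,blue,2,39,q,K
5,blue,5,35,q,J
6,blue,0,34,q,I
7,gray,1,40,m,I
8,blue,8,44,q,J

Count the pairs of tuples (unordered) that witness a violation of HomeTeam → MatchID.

0

HomeTeam=gray: all 2 rows agree on MatchID — 0 pairs.
HomeTeam=blue: all 6 rows agree on MatchID — 0 pairs.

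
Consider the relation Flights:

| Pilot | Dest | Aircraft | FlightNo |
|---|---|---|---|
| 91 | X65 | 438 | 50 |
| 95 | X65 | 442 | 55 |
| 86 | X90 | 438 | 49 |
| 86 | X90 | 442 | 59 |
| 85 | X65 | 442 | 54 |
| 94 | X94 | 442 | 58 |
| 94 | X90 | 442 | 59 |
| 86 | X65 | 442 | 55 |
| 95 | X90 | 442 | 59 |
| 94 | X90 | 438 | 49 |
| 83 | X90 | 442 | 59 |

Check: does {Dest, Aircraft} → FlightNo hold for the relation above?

(Dest=X65, Aircraft=438): 1 row → FlightNo = 50 ✓
(Dest=X65, Aircraft=442): 3 rows → FlightNo takes values {55, 54} — violation
(Dest=X90, Aircraft=438): 2 rows → FlightNo = 49, 49 ✓
(Dest=X90, Aircraft=442): 4 rows → FlightNo = 59, 59, 59, 59 ✓
(Dest=X94, Aircraft=442): 1 row → FlightNo = 58 ✓
Two rows agree on {Dest, Aircraft} but differ on FlightNo, so {Dest, Aircraft} → FlightNo does not hold.

No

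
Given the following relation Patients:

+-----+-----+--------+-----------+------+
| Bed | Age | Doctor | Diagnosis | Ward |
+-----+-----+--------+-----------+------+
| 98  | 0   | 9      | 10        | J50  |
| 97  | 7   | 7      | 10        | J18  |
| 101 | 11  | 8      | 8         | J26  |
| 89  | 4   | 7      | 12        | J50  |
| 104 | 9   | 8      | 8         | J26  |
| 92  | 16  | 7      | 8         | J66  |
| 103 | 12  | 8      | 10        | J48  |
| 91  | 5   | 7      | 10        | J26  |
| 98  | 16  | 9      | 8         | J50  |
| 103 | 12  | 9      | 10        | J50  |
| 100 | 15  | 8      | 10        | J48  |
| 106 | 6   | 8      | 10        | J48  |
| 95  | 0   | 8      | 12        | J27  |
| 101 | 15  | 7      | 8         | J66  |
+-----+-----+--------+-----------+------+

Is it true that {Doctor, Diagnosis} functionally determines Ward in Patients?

No

(Doctor=9, Diagnosis=10): 2 rows → Ward = J50, J50 ✓
(Doctor=7, Diagnosis=10): 2 rows → Ward takes values {J18, J26} — violation
(Doctor=8, Diagnosis=8): 2 rows → Ward = J26, J26 ✓
(Doctor=7, Diagnosis=12): 1 row → Ward = J50 ✓
(Doctor=7, Diagnosis=8): 2 rows → Ward = J66, J66 ✓
(Doctor=8, Diagnosis=10): 3 rows → Ward = J48, J48, J48 ✓
(Doctor=9, Diagnosis=8): 1 row → Ward = J50 ✓
(Doctor=8, Diagnosis=12): 1 row → Ward = J27 ✓
Two rows agree on {Doctor, Diagnosis} but differ on Ward, so {Doctor, Diagnosis} → Ward does not hold.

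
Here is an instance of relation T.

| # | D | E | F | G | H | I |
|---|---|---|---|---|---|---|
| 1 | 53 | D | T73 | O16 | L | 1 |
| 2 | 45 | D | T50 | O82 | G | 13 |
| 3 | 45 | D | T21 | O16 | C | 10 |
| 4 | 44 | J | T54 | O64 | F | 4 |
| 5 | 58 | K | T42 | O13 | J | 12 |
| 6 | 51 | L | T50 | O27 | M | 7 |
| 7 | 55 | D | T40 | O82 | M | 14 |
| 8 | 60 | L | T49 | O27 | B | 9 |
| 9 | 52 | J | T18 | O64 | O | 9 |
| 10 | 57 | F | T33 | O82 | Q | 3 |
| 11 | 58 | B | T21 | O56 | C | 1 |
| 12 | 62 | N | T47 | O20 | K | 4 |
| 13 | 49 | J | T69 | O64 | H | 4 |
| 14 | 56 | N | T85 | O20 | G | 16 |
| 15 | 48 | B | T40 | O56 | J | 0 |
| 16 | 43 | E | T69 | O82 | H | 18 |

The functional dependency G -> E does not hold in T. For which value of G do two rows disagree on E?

G=O16: rows 1, 3 → E = D, D ✓
G=O82: rows 2, 7, 10, 16 → E takes values {D, F, E} — violation
G=O64: rows 4, 9, 13 → E = J, J, J ✓
G=O13: row 5 → E = K ✓
G=O27: rows 6, 8 → E = L, L ✓
G=O56: rows 11, 15 → E = B, B ✓
G=O20: rows 12, 14 → E = N, N ✓
The only G value with inconsistent E is G=O82.

O82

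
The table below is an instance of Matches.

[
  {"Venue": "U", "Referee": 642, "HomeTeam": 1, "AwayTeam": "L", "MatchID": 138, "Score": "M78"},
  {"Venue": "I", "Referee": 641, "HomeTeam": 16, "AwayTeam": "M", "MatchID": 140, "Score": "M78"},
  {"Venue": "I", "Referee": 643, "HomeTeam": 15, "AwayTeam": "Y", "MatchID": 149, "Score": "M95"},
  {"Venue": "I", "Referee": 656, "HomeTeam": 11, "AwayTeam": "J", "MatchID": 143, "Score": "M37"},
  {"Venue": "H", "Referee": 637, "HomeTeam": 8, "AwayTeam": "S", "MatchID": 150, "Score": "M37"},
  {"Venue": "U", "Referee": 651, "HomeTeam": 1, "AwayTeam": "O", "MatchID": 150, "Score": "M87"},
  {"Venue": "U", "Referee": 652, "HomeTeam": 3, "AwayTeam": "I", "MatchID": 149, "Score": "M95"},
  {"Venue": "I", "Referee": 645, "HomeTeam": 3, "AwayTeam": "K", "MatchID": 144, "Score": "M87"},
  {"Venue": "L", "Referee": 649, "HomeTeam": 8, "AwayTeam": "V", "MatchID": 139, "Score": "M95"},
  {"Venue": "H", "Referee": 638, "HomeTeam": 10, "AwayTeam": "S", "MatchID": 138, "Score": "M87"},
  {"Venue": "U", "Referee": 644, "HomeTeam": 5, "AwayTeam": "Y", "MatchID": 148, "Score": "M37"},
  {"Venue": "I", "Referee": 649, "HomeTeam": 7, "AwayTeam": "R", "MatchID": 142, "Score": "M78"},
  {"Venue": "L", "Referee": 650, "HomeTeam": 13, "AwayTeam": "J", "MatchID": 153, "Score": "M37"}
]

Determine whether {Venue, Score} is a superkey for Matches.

Two distinct rows share (Venue=I, Score=M78), so {Venue, Score} does not determine every attribute — not a superkey.

No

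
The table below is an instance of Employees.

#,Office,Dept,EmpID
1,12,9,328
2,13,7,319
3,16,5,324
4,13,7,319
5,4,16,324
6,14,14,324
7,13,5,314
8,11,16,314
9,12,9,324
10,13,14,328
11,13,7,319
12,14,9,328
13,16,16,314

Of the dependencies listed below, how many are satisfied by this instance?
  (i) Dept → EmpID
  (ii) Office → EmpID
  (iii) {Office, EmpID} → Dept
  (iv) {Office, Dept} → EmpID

1

(i) Dept → EmpID: Dept=9: rows 1, 9, 12 → EmpID takes values {328, 324} — violation; Dept=5: rows 3, 7 → EmpID takes values {324, 314} — violation; Dept=16: rows 5, 8, 13 → EmpID takes values {324, 314} — violation; Dept=14: rows 6, 10 → EmpID takes values {324, 328} — violation — fails.
(ii) Office → EmpID: Office=12: rows 1, 9 → EmpID takes values {328, 324} — violation; Office=13: rows 2, 4, 7, 10, 11 → EmpID takes values {319, 314, 328} — violation; Office=16: rows 3, 13 → EmpID takes values {324, 314} — violation; Office=14: rows 6, 12 → EmpID takes values {324, 328} — violation — fails.
(iii) {Office, EmpID} → Dept: every LHS value maps to a single RHS value — holds.
(iv) {Office, Dept} → EmpID: (Office=12, Dept=9): rows 1, 9 → EmpID takes values {328, 324} — violation — fails.
1 of the 4 dependencies holds.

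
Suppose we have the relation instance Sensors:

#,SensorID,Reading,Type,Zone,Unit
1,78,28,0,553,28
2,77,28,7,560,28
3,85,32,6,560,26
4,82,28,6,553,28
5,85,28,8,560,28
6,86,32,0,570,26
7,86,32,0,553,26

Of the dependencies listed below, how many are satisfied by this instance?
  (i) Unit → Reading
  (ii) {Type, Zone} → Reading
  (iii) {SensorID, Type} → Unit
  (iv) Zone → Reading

(i) Unit → Reading: every LHS value maps to a single RHS value — holds.
(ii) {Type, Zone} → Reading: (Type=0, Zone=553): rows 1, 7 → Reading takes values {28, 32} — violation — fails.
(iii) {SensorID, Type} → Unit: every LHS value maps to a single RHS value — holds.
(iv) Zone → Reading: Zone=553: rows 1, 4, 7 → Reading takes values {28, 32} — violation; Zone=560: rows 2, 3, 5 → Reading takes values {28, 32} — violation — fails.
2 of the 4 dependencies hold.

2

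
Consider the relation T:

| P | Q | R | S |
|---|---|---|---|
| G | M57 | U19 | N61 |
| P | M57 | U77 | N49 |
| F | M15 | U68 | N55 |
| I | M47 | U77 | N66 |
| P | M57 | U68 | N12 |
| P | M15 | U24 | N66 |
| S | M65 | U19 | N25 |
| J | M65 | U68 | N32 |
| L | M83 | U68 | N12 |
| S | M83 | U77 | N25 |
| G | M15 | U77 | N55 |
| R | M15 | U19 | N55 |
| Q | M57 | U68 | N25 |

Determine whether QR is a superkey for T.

No

Two distinct rows share (Q=M57, R=U68), so QR does not determine every attribute — not a superkey.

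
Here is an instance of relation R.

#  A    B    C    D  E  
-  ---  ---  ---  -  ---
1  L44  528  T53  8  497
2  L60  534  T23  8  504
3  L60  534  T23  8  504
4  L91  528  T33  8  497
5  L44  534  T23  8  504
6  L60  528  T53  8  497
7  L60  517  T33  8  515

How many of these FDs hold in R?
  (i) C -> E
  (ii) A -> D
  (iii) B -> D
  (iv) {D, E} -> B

3

(i) C -> E: C=T33: rows 4, 7 → E takes values {497, 515} — violation — fails.
(ii) A -> D: every LHS value maps to a single RHS value — holds.
(iii) B -> D: every LHS value maps to a single RHS value — holds.
(iv) {D, E} -> B: every LHS value maps to a single RHS value — holds.
3 of the 4 dependencies hold.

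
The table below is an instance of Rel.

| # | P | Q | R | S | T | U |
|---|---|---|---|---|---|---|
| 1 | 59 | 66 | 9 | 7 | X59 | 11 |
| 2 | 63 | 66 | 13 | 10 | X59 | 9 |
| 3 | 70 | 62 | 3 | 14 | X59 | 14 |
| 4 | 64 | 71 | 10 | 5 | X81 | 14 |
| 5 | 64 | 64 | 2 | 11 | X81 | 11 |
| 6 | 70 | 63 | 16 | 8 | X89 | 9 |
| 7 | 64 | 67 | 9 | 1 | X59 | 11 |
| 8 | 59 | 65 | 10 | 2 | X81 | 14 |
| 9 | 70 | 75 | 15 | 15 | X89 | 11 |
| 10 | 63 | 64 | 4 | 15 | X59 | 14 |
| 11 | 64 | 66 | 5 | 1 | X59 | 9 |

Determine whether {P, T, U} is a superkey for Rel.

Yes

All 11 rows have distinct {P, T, U} values, so {P, T, U} → (all attributes) holds and {P, T, U} is a superkey.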